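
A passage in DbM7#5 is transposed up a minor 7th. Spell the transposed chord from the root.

Db up a minor 7th → Cb. New chord: Cb augmented major seventh.
- root: Cb
- major 3rd: Eb
- augmented 5th: G
- major 7th: Bb

Cb, Eb, G, Bb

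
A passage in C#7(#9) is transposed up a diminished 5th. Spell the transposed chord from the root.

C# up a diminished 5th → G. New chord: G dominant seventh sharp nine.
Root: G
Major 3rd (3rd): B
Perfect 5th (5th): D
Minor 7th (7th): F
Augmented 9th (9th): A#

G – B – D – F – A#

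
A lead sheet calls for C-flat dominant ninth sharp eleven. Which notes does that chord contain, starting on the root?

C-flat dominant ninth sharp eleven: dominant ninth sharp eleven on C-flat.
Root: C-flat
Major 3rd (3rd): E-flat
Perfect 5th (5th): G-flat
Minor 7th (7th): B-double-flat
Major 9th (9th): D-flat
Augmented 11th (11th): F

C-flat, E-flat, G-flat, B-double-flat, D-flat, F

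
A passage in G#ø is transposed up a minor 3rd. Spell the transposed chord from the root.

A minor 3rd up from G# is B, so the new chord is B half-diminished seventh.
Root: B
Minor 3rd (3rd): D
Diminished 5th (5th): F
Minor 7th (7th): A

B D F A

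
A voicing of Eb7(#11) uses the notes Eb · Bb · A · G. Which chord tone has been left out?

Eb7(#11) = Eb, G, Bb, Db, A. The voicing lacks the 7th (minor 7th), Db.

Db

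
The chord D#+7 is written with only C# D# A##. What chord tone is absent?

F##

The full D#+7 chord is D#, F##, A##, C#.
Comparing with the voicing, the major 3rd (3rd) — F## — is absent.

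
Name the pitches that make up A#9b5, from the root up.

A#9b5: dominant ninth flat five on A#.
- root: A#
- major 3rd: C##
- diminished 5th: E
- minor 7th: G#
- major 9th: B#

A#, C##, E, G#, B#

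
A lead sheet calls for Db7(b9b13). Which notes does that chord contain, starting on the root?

Db – F – Ab – Cb – Ebb – Bbb

Root Db, quality dominant seventh flat nine flat thirteen:
Root: Db
Major 3rd (3rd): F
Perfect 5th (5th): Ab
Minor 7th (7th): Cb
Minor 9th (9th): Ebb
Minor 13th (13th): Bbb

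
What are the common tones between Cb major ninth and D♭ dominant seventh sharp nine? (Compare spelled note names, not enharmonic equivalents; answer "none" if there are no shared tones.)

Cb major ninth = C♭, E♭, G♭, B♭, D♭.
D♭ dominant seventh sharp nine = D♭, F, A♭, C♭, E.
Shared: C♭, D♭.

C♭, D♭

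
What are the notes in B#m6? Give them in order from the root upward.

Root B#, quality minor sixth:
- root: B#
- minor 3rd: D#
- perfect 5th: F##
- major 6th: G##

B# D# F## G##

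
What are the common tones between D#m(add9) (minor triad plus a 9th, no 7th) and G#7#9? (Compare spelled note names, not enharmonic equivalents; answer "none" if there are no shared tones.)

D#m(add9) = D#, F#, A#, E#.
G#7#9 = G#, B#, D#, F#, A##.
Shared: D#, F#.

D# – F#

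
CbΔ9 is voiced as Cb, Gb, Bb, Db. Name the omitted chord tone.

Eb

CbΔ9 = Cb, Eb, Gb, Bb, Db. The voicing lacks the 3rd (major 3rd), Eb.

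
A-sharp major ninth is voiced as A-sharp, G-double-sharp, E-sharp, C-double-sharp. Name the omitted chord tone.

A-sharp major ninth = A-sharp, C-double-sharp, E-sharp, G-double-sharp, B-sharp. The voicing lacks the 9th (major 9th), B-sharp.

B-sharp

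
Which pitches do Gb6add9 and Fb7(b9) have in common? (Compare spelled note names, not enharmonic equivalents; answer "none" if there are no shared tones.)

Ab

Gb6add9 = Gb, Bb, Db, Eb, Ab.
Fb7(b9) = Fb, Ab, Cb, Ebb, Gbb.
Shared: Ab.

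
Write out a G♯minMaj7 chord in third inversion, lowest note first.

F##  G#  B  D#

In root position, G♯minMaj7 is G#–B–D#–F##.
Third inversion puts the seventh (F##) in the bass.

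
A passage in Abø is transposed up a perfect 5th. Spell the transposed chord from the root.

Ab up a perfect 5th → Eb. New chord: Eb half-diminished seventh.
- root: Eb
- minor 3rd: Gb
- diminished 5th: Bbb
- minor 7th: Db

Eb, Gb, Bbb, Db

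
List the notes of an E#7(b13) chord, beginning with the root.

E#  G##  B#  D#  C#

E#7(b13): dominant seventh flat thirteen on E#.
- root: E#
- major 3rd: G##
- perfect 5th: B#
- minor 7th: D#
- minor 13th: C#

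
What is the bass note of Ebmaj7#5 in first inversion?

Ebmaj7#5 = Eb–G–B–D. First inversion → third in the bass = G.

G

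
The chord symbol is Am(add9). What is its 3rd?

C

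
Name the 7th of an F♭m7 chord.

E𝄫

Root of F♭m7 = F♭. The 7th is a minor 7th: F♭ up a minor 7th → E𝄫.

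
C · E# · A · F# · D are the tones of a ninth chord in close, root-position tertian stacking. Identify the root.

Arranged so that each adjacent pair is a third by letter name: D – F# – A – C – E#.
The bottom of that stack, D, is the root (this is D dominant seventh sharp nine).

D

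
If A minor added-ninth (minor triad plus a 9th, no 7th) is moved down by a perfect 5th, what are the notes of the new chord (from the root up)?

D  F  A  E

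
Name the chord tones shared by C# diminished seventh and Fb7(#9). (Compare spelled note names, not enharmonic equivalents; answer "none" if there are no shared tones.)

C# diminished seventh = C#, E, G, Bb.
Fb7(#9) = Fb, Ab, Cb, Ebb, G.
Shared: G.

G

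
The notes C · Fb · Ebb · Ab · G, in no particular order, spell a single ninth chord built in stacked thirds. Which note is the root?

Stacking in thirds gives Fb – Ab – C – Ebb – G, so Fb is the root — Fb dominant seventh sharp nine sharp five.

Fb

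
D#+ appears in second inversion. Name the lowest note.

A##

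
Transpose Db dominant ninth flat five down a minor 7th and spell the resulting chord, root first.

Transposed root: Db → Eb (minor 7th down). So we spell Eb dominant ninth flat five:
Eb — root
G — major 3rd
Bbb — diminished 5th
Db — minor 7th
F — major 9th

Eb, G, Bbb, Db, F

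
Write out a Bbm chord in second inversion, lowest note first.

F, Bb, Db

Bbm = Bb–Db–F; second inversion → fifth (F) lowest.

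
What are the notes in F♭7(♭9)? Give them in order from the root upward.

Fb, Ab, Cb, Ebb, Gbb

F♭7(♭9): dominant seventh flat nine on Fb.
Root: Fb
Major 3rd (3rd): Ab
Perfect 5th (5th): Cb
Minor 7th (7th): Ebb
Minor 9th (9th): Gbb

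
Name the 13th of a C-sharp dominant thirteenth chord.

A-sharp

C-sharp dominant thirteenth is built on C-sharp; its 13th is a major 13th above the root.
A sixth above C uses the letter A, and the major 13th above C-sharp is A-sharp.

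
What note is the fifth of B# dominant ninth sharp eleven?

F-double-sharp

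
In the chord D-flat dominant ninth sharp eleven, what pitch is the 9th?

E-flat

Root of D-flat dominant ninth sharp eleven = D-flat. The 9th is a major 9th: D-flat up a major 9th → E-flat.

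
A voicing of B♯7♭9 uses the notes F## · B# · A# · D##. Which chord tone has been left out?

C#

B♯7♭9 = B#, D##, F##, A#, C#. The voicing lacks the 9th (minor 9th), C#.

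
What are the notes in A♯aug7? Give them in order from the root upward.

A# C## E## G#

A♯aug7 is an augmented seventh built on A#.
root → A#
3rd (major 3rd) → C##
5th (augmented 5th) → E##
7th (minor 7th) → G#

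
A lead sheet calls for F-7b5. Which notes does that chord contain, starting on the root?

F-7b5 is a half-diminished seventh built on F.
root → F
3rd (minor 3rd) → Ab
5th (diminished 5th) → Cb
7th (minor 7th) → Eb

F Ab Cb Eb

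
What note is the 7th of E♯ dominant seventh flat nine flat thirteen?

D-sharp

E♯ dominant seventh flat nine flat thirteen is built on E-sharp; its 7th is a minor 7th above the root.
A seventh above E uses the letter D, and the minor 7th above E-sharp is D-sharp.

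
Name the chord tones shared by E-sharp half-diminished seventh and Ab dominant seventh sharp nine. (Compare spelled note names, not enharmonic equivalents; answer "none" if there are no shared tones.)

E-sharp half-diminished seventh: E-sharp G-sharp B D-sharp
Ab dominant seventh sharp nine: A-flat C E-flat G-flat B
Common to both → B.

B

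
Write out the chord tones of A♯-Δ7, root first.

A# C# E# G##

A♯-Δ7 is a minor-major seventh built on A#.
- root: A#
- minor 3rd: C#
- perfect 5th: E#
- major 7th: G##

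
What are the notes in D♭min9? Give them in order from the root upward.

Db – Fb – Ab – Cb – Eb

D♭min9 is a minor ninth built on Db.
Db — root
Fb — minor 3rd
Ab — perfect 5th
Cb — minor 7th
Eb — major 9th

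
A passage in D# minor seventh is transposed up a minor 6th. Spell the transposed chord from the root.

B D F# A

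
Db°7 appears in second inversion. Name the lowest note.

Db°7 = Db–Fb–Abb–Cbb. Second inversion → fifth in the bass = Abb.

Abb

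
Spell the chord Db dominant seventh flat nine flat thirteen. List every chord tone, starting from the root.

D-flat – F – A-flat – C-flat – E-double-flat – B-double-flat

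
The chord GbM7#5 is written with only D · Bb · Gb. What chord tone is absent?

GbM7#5 = Gb, Bb, D, F. The voicing lacks the 7th (major 7th), F.

F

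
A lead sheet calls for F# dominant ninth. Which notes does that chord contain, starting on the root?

F# dominant ninth: dominant ninth on F-sharp.
- root: F-sharp
- major 3rd: A-sharp
- perfect 5th: C-sharp
- minor 7th: E
- major 9th: G-sharp

F-sharp – A-sharp – C-sharp – E – G-sharp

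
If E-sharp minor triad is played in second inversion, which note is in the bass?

E-sharp minor triad in root position is E♯–G♯–B♯.
Second inversion places the fifth in the bass, which is B♯.

B♯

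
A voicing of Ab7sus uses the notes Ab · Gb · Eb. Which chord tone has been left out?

Ab7sus = Ab, Db, Eb, Gb. The voicing lacks the 4th (perfect 4th), Db.

Db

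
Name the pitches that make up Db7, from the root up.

Db F Ab Cb

Db7: dominant seventh on Db.
Db — root
F — major 3rd
Ab — perfect 5th
Cb — minor 7th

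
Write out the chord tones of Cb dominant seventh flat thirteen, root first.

Cb  Eb  Gb  Bbb  Abb

Cb dominant seventh flat thirteen: dominant seventh flat thirteen on Cb.
- root: Cb
- major 3rd: Eb
- perfect 5th: Gb
- minor 7th: Bbb
- minor 13th: Abb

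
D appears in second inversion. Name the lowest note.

A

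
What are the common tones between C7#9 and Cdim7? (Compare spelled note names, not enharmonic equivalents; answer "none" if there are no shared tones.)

C

C7#9 = C, E, G, Bb, D#.
Cdim7 = C, Eb, Gb, Bbb.
Shared: C.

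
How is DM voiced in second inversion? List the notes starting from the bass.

A, D, F#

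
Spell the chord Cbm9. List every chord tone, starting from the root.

Root Cb, quality minor ninth:
Cb — root
Ebb — minor 3rd
Gb — perfect 5th
Bbb — minor 7th
Db — major 9th

Cb – Ebb – Gb – Bbb – Db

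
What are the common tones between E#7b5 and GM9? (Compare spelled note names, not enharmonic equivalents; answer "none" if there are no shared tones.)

B

E#7b5: E# G## B D#
GM9: G B D F# A
Common to both → B.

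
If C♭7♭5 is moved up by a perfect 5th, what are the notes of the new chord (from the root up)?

Gb  Bb  Dbb  Fb

Transposed root: Cb → Gb (perfect 5th up). So we spell Gb dominant seventh flat five:
Gb — root
Bb — major 3rd
Dbb — diminished 5th
Fb — minor 7th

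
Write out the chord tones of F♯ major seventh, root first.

F#, A#, C#, E#

F♯ major seventh is a major seventh built on F#.
root → F#
3rd (major 3rd) → A#
5th (perfect 5th) → C#
7th (major 7th) → E#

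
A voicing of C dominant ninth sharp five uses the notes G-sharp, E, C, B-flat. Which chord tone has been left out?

D

C dominant ninth sharp five = C, E, G-sharp, B-flat, D. The voicing lacks the 9th (major 9th), D.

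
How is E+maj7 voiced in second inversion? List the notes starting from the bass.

In root position, E+maj7 is E–G♯–B♯–D♯.
Second inversion puts the fifth (B♯) in the bass.

B♯  D♯  E  G♯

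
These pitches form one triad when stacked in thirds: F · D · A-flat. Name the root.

D

Arranged so that each adjacent pair is a third by letter name: D – F – A-flat.
The bottom of that stack, D, is the root (this is D diminished triad).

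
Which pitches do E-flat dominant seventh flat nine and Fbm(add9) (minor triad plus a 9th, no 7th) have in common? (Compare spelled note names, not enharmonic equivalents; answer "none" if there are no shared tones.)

F♭

E-flat dominant seventh flat nine = E♭, G, B♭, D♭, F♭.
Fbm(add9) = F♭, A𝄫, C♭, G♭.
Shared: F♭.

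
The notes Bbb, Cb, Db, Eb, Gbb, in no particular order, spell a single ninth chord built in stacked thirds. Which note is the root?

Arranged so that each adjacent pair is a third by letter name: Cb – Eb – Gbb – Bbb – Db.
The bottom of that stack, Cb, is the root (this is Cb dominant ninth flat five).

Cb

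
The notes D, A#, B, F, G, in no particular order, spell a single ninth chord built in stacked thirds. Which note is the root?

G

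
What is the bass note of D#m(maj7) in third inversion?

D#m(maj7) in root position is D#–F#–A#–C##.
Third inversion places the seventh in the bass, which is C##.

C##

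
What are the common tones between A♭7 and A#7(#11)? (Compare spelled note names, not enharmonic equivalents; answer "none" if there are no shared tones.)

none

A♭7: Ab C Eb Gb
A#7(#11): A# C## E# G# D##
Common to both → none.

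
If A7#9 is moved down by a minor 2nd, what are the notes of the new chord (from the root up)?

A minor 2nd down from A is G#, so the new chord is G# dominant seventh sharp nine.
Root: G#
Major 3rd (3rd): B#
Perfect 5th (5th): D#
Minor 7th (7th): F#
Augmented 9th (9th): A##

G#, B#, D#, F#, A##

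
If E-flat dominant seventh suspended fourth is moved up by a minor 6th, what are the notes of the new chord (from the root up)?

A minor 6th up from E-flat is C-flat, so the new chord is C-flat dominant seventh suspended fourth.
C-flat — root
F-flat — perfect 4th
G-flat — perfect 5th
B-double-flat — minor 7th

C-flat, F-flat, G-flat, B-double-flat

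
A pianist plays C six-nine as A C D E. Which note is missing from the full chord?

G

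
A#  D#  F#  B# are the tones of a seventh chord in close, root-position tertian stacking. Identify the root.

B#

Arranged so that each adjacent pair is a third by letter name: B# – D# – F# – A#.
The bottom of that stack, B#, is the root (this is B# half-diminished seventh).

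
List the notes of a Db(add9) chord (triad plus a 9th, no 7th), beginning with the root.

Db – F – Ab – Eb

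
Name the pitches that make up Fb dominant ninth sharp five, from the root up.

F♭ – A♭ – C – E𝄫 – G♭

Fb dominant ninth sharp five: dominant ninth sharp five on F♭.
- root: F♭
- major 3rd: A♭
- augmented 5th: C
- minor 7th: E𝄫
- major 9th: G♭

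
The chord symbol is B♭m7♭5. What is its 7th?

B♭m7♭5 is built on Bb; its 7th is a minor 7th above the root.
A seventh above B uses the letter A, and the minor 7th above Bb is Ab.

Ab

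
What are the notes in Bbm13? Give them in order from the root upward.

Bbm13: minor thirteenth on B♭.
- root: B♭
- minor 3rd: D♭
- perfect 5th: F
- minor 7th: A♭
- major 9th: C
- perfect 11th: E♭
- major 13th: G

B♭  D♭  F  A♭  C  E♭  G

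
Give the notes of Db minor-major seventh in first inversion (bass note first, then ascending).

Db minor-major seventh = Db–Fb–Ab–C; first inversion → third (Fb) lowest.

Fb – Ab – C – Db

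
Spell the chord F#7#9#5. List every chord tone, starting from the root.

F#, A#, C##, E, G##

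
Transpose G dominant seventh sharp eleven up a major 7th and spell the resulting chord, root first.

Transposed root: G → F# (major 7th up). So we spell F# dominant seventh sharp eleven:
- root: F#
- major 3rd: A#
- perfect 5th: C#
- minor 7th: E
- augmented 11th: B#

F#  A#  C#  E  B#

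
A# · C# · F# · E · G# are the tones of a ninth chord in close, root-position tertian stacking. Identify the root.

F#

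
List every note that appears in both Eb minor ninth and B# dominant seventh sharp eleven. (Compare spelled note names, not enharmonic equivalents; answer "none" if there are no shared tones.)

none

Eb minor ninth = E-flat, G-flat, B-flat, D-flat, F.
B# dominant seventh sharp eleven = B-sharp, D-double-sharp, F-double-sharp, A-sharp, E-double-sharp.
Shared: none.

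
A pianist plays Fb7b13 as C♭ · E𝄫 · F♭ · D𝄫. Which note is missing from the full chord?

The full Fb7b13 chord is F♭, A♭, C♭, E𝄫, D𝄫.
Comparing with the voicing, the major 3rd (3rd) — A♭ — is absent.

A♭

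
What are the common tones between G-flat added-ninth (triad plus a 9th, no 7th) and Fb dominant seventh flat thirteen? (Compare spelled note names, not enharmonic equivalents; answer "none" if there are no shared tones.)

A-flat

G-flat added-ninth = G-flat, B-flat, D-flat, A-flat.
Fb dominant seventh flat thirteen = F-flat, A-flat, C-flat, E-double-flat, D-double-flat.
Shared: A-flat.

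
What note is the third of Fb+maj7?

Root of Fb+maj7 = Fb. The 3rd is a major 3rd: Fb up a major 3rd → Ab.

Ab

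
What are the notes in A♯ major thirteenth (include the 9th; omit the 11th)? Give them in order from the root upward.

Root A-sharp, quality major thirteenth:
- root: A-sharp
- major 3rd: C-double-sharp
- perfect 5th: E-sharp
- major 7th: G-double-sharp
- major 9th: B-sharp
- major 13th: F-double-sharp

A-sharp, C-double-sharp, E-sharp, G-double-sharp, B-sharp, F-double-sharp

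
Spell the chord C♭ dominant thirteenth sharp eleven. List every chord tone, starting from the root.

Root C-flat, quality dominant thirteenth sharp eleven:
root → C-flat
3rd (major 3rd) → E-flat
5th (perfect 5th) → G-flat
7th (minor 7th) → B-double-flat
9th (major 9th) → D-flat
11th (augmented 11th) → F
13th (major 13th) → A-flat

C-flat E-flat G-flat B-double-flat D-flat F A-flat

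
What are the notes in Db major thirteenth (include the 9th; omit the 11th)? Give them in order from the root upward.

D-flat F A-flat C E-flat B-flat

Db major thirteenth: major thirteenth on D-flat.
root → D-flat
3rd (major 3rd) → F
5th (perfect 5th) → A-flat
7th (major 7th) → C
9th (major 9th) → E-flat
13th (major 13th) → B-flat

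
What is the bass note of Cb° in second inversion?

Cb° = Cb–Ebb–Gbb. Second inversion → fifth in the bass = Gbb.

Gbb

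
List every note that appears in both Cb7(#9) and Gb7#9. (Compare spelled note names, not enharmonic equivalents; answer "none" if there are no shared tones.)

G♭

Cb7(#9): C♭ E♭ G♭ B𝄫 D
Gb7#9: G♭ B♭ D♭ F♭ A
Common to both → G♭.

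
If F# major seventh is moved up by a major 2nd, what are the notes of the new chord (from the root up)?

F# up a major 2nd → G#. New chord: G# major seventh.
- root: G#
- major 3rd: B#
- perfect 5th: D#
- major 7th: F##

G# B# D# F##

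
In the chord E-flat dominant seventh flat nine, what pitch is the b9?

Fb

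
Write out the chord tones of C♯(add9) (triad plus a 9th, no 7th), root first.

C#  E#  G#  D#

Root C#, quality added-ninth:
Root: C#
Major 3rd (3rd): E#
Perfect 5th (5th): G#
Major 9th (9th): D#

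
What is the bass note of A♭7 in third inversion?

G♭

A♭7 in root position is A♭–C–E♭–G♭.
Third inversion places the seventh in the bass, which is G♭.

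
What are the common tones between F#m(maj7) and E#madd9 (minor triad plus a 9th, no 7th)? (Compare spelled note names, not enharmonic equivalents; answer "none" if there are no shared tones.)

E#

F#m(maj7): F# A C# E#
E#madd9: E# G# B# F##
Common to both → E#.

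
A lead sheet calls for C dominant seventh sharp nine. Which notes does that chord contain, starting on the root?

C dominant seventh sharp nine is a dominant seventh sharp nine built on C.
- root: C
- major 3rd: E
- perfect 5th: G
- minor 7th: B♭
- augmented 9th: D♯

C – E – G – B♭ – D♯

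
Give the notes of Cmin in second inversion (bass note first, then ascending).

G, C, Eb

In root position, Cmin is C–Eb–G.
Second inversion puts the fifth (G) in the bass.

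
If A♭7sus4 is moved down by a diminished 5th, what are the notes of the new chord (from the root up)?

Transposed root: Ab → D (diminished 5th down). So we spell D dominant seventh suspended fourth:
root → D
4th (perfect 4th) → G
5th (perfect 5th) → A
7th (minor 7th) → C

D – G – A – C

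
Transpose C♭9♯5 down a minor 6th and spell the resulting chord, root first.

Eb G B Db F

Transposed root: Cb → Eb (minor 6th down). So we spell Eb dominant ninth sharp five:
- root: Eb
- major 3rd: G
- augmented 5th: B
- minor 7th: Db
- major 9th: F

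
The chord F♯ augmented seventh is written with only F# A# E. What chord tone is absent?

The full F♯ augmented seventh chord is F#, A#, C##, E.
Comparing with the voicing, the augmented 5th (5th) — C## — is absent.

C##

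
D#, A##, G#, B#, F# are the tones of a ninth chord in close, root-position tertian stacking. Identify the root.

Arranged so that each adjacent pair is a third by letter name: G# – B# – D# – F# – A##.
The bottom of that stack, G#, is the root (this is G# dominant seventh sharp nine).

G#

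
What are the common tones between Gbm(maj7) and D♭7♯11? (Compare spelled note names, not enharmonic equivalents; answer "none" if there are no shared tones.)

Gbm(maj7) = Gb, Bbb, Db, F.
D♭7♯11 = Db, F, Ab, Cb, G.
Shared: Db, F.

Db  F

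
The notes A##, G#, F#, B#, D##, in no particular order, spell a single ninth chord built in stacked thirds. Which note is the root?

G#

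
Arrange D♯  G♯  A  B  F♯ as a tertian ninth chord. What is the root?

G♯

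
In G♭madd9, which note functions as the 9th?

A♭

Root of G♭madd9 = G♭. The 9th is a major 9th: G♭ up a major 9th → A♭.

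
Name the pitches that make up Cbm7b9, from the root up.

Cbm7b9 is a minor seventh flat nine built on Cb.
root → Cb
3rd (minor 3rd) → Ebb
5th (perfect 5th) → Gb
7th (minor 7th) → Bbb
9th (minor 9th) → Dbb

Cb Ebb Gb Bbb Dbb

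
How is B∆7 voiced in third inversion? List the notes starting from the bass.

A#  B  D#  F#

B∆7 = B–D#–F#–A#; third inversion → seventh (A#) lowest.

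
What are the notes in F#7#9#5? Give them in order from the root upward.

F# – A# – C## – E – G##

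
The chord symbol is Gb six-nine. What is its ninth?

Ab

Gb six-nine is built on Gb; its 9th is a major 9th above the root.
A second above G uses the letter A, and the major 9th above Gb is Ab.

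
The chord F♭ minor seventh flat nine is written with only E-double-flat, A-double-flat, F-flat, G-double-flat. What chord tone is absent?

F♭ minor seventh flat nine = F-flat, A-double-flat, C-flat, E-double-flat, G-double-flat. The voicing lacks the 5th (perfect 5th), C-flat.

C-flat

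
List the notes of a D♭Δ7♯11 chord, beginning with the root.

Root Db, quality major seventh sharp eleven:
Db — root
F — major 3rd
Ab — perfect 5th
C — major 7th
G — augmented 11th

Db F Ab C G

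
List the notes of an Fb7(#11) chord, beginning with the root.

Fb  Ab  Cb  Ebb  Bb

Fb7(#11): dominant seventh sharp eleven on Fb.
root → Fb
3rd (major 3rd) → Ab
5th (perfect 5th) → Cb
7th (minor 7th) → Ebb
11th (augmented 11th) → Bb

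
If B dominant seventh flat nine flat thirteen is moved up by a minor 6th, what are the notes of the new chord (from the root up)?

A minor 6th up from B is G, so the new chord is G dominant seventh flat nine flat thirteen.
Root: G
Major 3rd (3rd): B
Perfect 5th (5th): D
Minor 7th (7th): F
Minor 9th (9th): A♭
Minor 13th (13th): E♭

G – B – D – F – A♭ – E♭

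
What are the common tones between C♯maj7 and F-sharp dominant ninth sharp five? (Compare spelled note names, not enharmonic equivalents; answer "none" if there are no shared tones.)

C♯maj7: C♯ E♯ G♯ B♯
F-sharp dominant ninth sharp five: F♯ A♯ C𝄪 E G♯
Common to both → G♯.

G♯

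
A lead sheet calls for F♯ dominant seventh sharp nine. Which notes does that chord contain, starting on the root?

F♯ dominant seventh sharp nine is a dominant seventh sharp nine built on F-sharp.
Root: F-sharp
Major 3rd (3rd): A-sharp
Perfect 5th (5th): C-sharp
Minor 7th (7th): E
Augmented 9th (9th): G-double-sharp

F-sharp A-sharp C-sharp E G-double-sharp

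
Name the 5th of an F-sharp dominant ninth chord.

C-sharp

F-sharp dominant ninth is built on F-sharp; its 5th is a perfect 5th above the root.
A fifth above F uses the letter C, and the perfect 5th above F-sharp is C-sharp.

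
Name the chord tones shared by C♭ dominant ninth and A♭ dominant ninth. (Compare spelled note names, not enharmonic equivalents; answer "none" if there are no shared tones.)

C♭ dominant ninth = C-flat, E-flat, G-flat, B-double-flat, D-flat.
A♭ dominant ninth = A-flat, C, E-flat, G-flat, B-flat.
Shared: E-flat, G-flat.

E-flat  G-flat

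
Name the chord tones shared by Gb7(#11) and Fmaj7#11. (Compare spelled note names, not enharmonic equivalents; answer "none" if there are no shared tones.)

Gb7(#11): Gb Bb Db Fb C
Fmaj7#11: F A C E B
Common to both → C.

C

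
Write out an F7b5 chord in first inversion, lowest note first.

A, Cb, Eb, F

In root position, F7b5 is F–A–Cb–Eb.
First inversion puts the third (A) in the bass.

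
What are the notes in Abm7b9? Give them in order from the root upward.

A♭ C♭ E♭ G♭ B𝄫

Root A♭, quality minor seventh flat nine:
- root: A♭
- minor 3rd: C♭
- perfect 5th: E♭
- minor 7th: G♭
- minor 9th: B𝄫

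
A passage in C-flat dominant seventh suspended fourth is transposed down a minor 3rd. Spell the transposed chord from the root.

A-flat D-flat E-flat G-flat

Transposed root: C-flat → A-flat (minor 3rd down). So we spell A-flat dominant seventh suspended fourth:
A-flat — root
D-flat — perfect 4th
E-flat — perfect 5th
G-flat — minor 7th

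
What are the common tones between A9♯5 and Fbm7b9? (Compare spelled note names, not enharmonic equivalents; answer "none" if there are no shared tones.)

none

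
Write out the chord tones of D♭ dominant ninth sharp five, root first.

D♭ dominant ninth sharp five is a dominant ninth sharp five built on D-flat.
- root: D-flat
- major 3rd: F
- augmented 5th: A
- minor 7th: C-flat
- major 9th: E-flat

D-flat – F – A – C-flat – E-flat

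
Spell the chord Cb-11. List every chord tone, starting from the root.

Cb – Ebb – Gb – Bbb – Db – Fb

Cb-11: minor eleventh on Cb.
Cb — root
Ebb — minor 3rd
Gb — perfect 5th
Bbb — minor 7th
Db — major 9th
Fb — perfect 11th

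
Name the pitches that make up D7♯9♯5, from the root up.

Root D, quality dominant seventh sharp nine sharp five:
root → D
3rd (major 3rd) → F♯
5th (augmented 5th) → A♯
7th (minor 7th) → C
9th (augmented 9th) → E♯

D F♯ A♯ C E♯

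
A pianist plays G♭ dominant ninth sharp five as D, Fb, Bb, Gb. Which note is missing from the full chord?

Ab

G♭ dominant ninth sharp five = Gb, Bb, D, Fb, Ab. The voicing lacks the 9th (major 9th), Ab.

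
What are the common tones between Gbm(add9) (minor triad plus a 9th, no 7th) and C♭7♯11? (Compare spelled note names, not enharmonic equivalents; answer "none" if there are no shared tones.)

Gbm(add9): G♭ B𝄫 D♭ A♭
C♭7♯11: C♭ E♭ G♭ B𝄫 F
Common to both → G♭, B𝄫.

G♭ – B𝄫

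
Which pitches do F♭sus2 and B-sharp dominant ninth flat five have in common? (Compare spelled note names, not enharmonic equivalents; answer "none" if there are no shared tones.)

F♭sus2 = Fb, Gb, Cb.
B-sharp dominant ninth flat five = B#, D##, F#, A#, C##.
Shared: none.

none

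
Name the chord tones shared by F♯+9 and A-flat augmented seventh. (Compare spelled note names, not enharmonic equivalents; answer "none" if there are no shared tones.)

F♯+9 = F#, A#, C##, E, G#.
A-flat augmented seventh = Ab, C, E, Gb.
Shared: E.

E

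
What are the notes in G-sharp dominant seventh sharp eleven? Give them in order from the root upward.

Root G♯, quality dominant seventh sharp eleven:
root → G♯
3rd (major 3rd) → B♯
5th (perfect 5th) → D♯
7th (minor 7th) → F♯
11th (augmented 11th) → C𝄪

G♯ – B♯ – D♯ – F♯ – C𝄪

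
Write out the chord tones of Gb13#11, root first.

Gb – Bb – Db – Fb – Ab – C – Eb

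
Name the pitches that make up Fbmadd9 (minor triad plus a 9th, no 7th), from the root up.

F♭, A𝄫, C♭, G♭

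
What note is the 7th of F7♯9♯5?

E♭

Root of F7♯9♯5 = F. The 7th is a minor 7th: F up a minor 7th → E♭.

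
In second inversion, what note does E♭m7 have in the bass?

Bb

E♭m7 = Eb–Gb–Bb–Db. Second inversion → fifth in the bass = Bb.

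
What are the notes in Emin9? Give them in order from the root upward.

E, G, B, D, F#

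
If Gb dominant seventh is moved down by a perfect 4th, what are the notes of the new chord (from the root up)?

A perfect 4th down from G♭ is D♭, so the new chord is D♭ dominant seventh.
- root: D♭
- major 3rd: F
- perfect 5th: A♭
- minor 7th: C♭

D♭  F  A♭  C♭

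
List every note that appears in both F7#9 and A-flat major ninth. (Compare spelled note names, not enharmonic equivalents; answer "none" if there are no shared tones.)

C, Eb

F7#9: F A C Eb G#
A-flat major ninth: Ab C Eb G Bb
Common to both → C, Eb.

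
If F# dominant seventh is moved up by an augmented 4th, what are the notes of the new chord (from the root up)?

B♯, D𝄪, F𝄪, A♯

An augmented 4th up from F♯ is B♯, so the new chord is B♯ dominant seventh.
root → B♯
3rd (major 3rd) → D𝄪
5th (perfect 5th) → F𝄪
7th (minor 7th) → A♯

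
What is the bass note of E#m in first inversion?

E#m in root position is E#–G#–B#.
First inversion places the third in the bass, which is G#.

G#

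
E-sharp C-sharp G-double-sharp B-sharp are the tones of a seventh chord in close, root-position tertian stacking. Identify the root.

C-sharp

Arranged so that each adjacent pair is a third by letter name: C-sharp – E-sharp – G-double-sharp – B-sharp.
The bottom of that stack, C-sharp, is the root (this is C-sharp augmented major seventh).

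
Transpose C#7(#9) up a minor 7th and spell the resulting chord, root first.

C♯ up a minor 7th → B. New chord: B dominant seventh sharp nine.
root → B
3rd (major 3rd) → D♯
5th (perfect 5th) → F♯
7th (minor 7th) → A
9th (augmented 9th) → C𝄪

B, D♯, F♯, A, C𝄪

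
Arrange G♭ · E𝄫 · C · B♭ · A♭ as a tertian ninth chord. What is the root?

Arranged so that each adjacent pair is a third by letter name: A♭ – C – E𝄫 – G♭ – B♭.
The bottom of that stack, A♭, is the root (this is A♭ dominant ninth flat five).

A♭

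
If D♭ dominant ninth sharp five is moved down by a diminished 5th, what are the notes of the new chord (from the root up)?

G  B  D#  F  A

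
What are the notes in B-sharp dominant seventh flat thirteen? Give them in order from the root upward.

B-sharp  D-double-sharp  F-double-sharp  A-sharp  G-sharp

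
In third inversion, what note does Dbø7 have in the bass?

Dbø7 in root position is Db–Fb–Abb–Cb.
Third inversion places the seventh in the bass, which is Cb.

Cb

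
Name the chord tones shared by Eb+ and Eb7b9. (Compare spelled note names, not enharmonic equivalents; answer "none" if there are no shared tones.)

Eb+ = Eb, G, B.
Eb7b9 = Eb, G, Bb, Db, Fb.
Shared: Eb, G.

Eb, G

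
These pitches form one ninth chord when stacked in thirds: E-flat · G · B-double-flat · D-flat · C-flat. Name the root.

Arranged so that each adjacent pair is a third by letter name: C-flat – E-flat – G – B-double-flat – D-flat.
The bottom of that stack, C-flat, is the root (this is C-flat dominant ninth sharp five).

C-flat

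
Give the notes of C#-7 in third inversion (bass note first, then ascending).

In root position, C#-7 is C#–E–G#–B.
Third inversion puts the seventh (B) in the bass.

B C# E G#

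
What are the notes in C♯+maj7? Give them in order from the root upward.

C#, E#, G##, B#

Root C#, quality augmented major seventh:
Root: C#
Major 3rd (3rd): E#
Augmented 5th (5th): G##
Major 7th (7th): B#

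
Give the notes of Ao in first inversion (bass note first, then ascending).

C  E♭  A

Ao = A–C–E♭; first inversion → third (C) lowest.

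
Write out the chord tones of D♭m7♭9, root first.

D♭m7♭9 is a minor seventh flat nine built on Db.
Db — root
Fb — minor 3rd
Ab — perfect 5th
Cb — minor 7th
Ebb — minor 9th

Db Fb Ab Cb Ebb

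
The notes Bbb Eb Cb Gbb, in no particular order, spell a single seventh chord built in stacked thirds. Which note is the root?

Cb

Arranged so that each adjacent pair is a third by letter name: Cb – Eb – Gbb – Bbb.
The bottom of that stack, Cb, is the root (this is Cb dominant seventh flat five).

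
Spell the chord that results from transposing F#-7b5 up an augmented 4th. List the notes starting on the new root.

B# D# F# A#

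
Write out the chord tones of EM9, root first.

E G# B D# F#

EM9: major ninth on E.
Root: E
Major 3rd (3rd): G#
Perfect 5th (5th): B
Major 7th (7th): D#
Major 9th (9th): F#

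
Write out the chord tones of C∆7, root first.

C, E, G, B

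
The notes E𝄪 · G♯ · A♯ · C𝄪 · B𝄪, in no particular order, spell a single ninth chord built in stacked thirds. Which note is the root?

Arranged so that each adjacent pair is a third by letter name: A♯ – C𝄪 – E𝄪 – G♯ – B𝄪.
The bottom of that stack, A♯, is the root (this is A♯ dominant seventh sharp nine sharp five).

A♯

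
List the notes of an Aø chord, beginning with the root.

Aø: half-diminished seventh on A.
- root: A
- minor 3rd: C
- diminished 5th: Eb
- minor 7th: G

A – C – Eb – G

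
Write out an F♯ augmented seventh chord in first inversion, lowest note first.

A# – C## – E – F#

F♯ augmented seventh = F#–A#–C##–E; first inversion → third (A#) lowest.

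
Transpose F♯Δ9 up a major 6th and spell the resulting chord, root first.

Transposed root: F# → D# (major 6th up). So we spell D# major ninth:
Root: D#
Major 3rd (3rd): F##
Perfect 5th (5th): A#
Major 7th (7th): C##
Major 9th (9th): E#

D#  F##  A#  C##  E#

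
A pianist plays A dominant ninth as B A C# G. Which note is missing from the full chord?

E

The full A dominant ninth chord is A, C#, E, G, B.
Comparing with the voicing, the perfect 5th (5th) — E — is absent.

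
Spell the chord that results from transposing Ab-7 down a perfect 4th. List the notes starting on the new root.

Eb, Gb, Bb, Db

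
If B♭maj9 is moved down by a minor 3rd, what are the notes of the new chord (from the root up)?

G B D F# A

A minor 3rd down from Bb is G, so the new chord is G major ninth.
- root: G
- major 3rd: B
- perfect 5th: D
- major 7th: F#
- major 9th: A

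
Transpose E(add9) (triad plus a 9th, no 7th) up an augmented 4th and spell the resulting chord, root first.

A#, C##, E#, B#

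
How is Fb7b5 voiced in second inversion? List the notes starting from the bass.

Cbb – Ebb – Fb – Ab

In root position, Fb7b5 is Fb–Ab–Cbb–Ebb.
Second inversion puts the fifth (Cbb) in the bass.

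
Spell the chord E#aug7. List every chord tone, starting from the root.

E♯  G𝄪  B𝄪  D♯

E#aug7 is an augmented seventh built on E♯.
root → E♯
3rd (major 3rd) → G𝄪
5th (augmented 5th) → B𝄪
7th (minor 7th) → D♯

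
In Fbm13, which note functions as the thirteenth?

Root of Fbm13 = Fb. The 13th is a major 13th: Fb up a major 13th → Db.

Db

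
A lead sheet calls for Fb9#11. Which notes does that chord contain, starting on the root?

Fb Ab Cb Ebb Gb Bb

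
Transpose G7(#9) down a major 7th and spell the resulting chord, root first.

Ab – C – Eb – Gb – B

A major 7th down from G is Ab, so the new chord is Ab dominant seventh sharp nine.
Ab — root
C — major 3rd
Eb — perfect 5th
Gb — minor 7th
B — augmented 9th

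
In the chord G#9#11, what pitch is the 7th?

F#

G#9#11 is built on G#; its 7th is a minor 7th above the root.
A seventh above G uses the letter F, and the minor 7th above G# is F#.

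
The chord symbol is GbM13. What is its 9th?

Ab

Root of GbM13 = Gb. The 9th is a major 9th: Gb up a major 9th → Ab.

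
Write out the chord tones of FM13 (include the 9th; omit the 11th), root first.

Root F, quality major thirteenth:
root → F
3rd (major 3rd) → A
5th (perfect 5th) → C
7th (major 7th) → E
9th (major 9th) → G
13th (major 13th) → D

F A C E G D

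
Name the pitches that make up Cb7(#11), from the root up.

Cb7(#11) is a dominant seventh sharp eleven built on Cb.
Root: Cb
Major 3rd (3rd): Eb
Perfect 5th (5th): Gb
Minor 7th (7th): Bbb
Augmented 11th (11th): F

Cb  Eb  Gb  Bbb  F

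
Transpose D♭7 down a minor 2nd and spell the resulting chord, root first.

C  E  G  Bb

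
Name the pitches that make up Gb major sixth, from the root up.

G-flat  B-flat  D-flat  E-flat

Root G-flat, quality major sixth:
root → G-flat
3rd (major 3rd) → B-flat
5th (perfect 5th) → D-flat
6th (major 6th) → E-flat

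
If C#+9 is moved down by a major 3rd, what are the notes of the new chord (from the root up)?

Transposed root: C♯ → A (major 3rd down). So we spell A dominant ninth sharp five:
A — root
C♯ — major 3rd
E♯ — augmented 5th
G — minor 7th
B — major 9th

A C♯ E♯ G B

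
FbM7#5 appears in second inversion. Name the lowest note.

FbM7#5 in root position is Fb–Ab–C–Eb.
Second inversion places the fifth in the bass, which is C.

C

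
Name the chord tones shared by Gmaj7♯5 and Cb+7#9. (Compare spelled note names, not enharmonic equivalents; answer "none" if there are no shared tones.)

G

Gmaj7♯5: G B D# F#
Cb+7#9: Cb Eb G Bbb D
Common to both → G.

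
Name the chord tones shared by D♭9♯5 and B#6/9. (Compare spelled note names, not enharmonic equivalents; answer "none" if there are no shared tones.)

D♭9♯5: D♭ F A C♭ E♭
B#6/9: B♯ D𝄪 F𝄪 G𝄪 C𝄪
Common to both → none.

none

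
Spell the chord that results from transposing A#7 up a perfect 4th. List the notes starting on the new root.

D#  F##  A#  C#

A# up a perfect 4th → D#. New chord: D# dominant seventh.
D# — root
F## — major 3rd
A# — perfect 5th
C# — minor 7th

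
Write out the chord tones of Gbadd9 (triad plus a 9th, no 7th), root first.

Gbadd9: added-ninth on Gb.
- root: Gb
- major 3rd: Bb
- perfect 5th: Db
- major 9th: Ab

Gb – Bb – Db – Ab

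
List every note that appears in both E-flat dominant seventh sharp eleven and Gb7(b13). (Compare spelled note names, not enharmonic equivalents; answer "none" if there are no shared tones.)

Bb, Db

E-flat dominant seventh sharp eleven = Eb, G, Bb, Db, A.
Gb7(b13) = Gb, Bb, Db, Fb, Ebb.
Shared: Bb, Db.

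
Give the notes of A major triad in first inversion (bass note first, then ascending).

In root position, A major triad is A–C-sharp–E.
First inversion puts the third (C-sharp) in the bass.

C-sharp E A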